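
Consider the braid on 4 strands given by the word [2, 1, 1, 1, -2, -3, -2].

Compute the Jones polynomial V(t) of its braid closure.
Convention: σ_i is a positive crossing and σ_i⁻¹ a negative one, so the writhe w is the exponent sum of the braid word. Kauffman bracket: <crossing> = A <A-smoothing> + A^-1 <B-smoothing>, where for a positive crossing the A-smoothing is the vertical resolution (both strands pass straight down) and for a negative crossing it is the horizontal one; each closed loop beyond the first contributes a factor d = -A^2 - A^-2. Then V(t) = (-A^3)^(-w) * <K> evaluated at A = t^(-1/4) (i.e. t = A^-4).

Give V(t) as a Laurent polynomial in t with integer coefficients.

The presented braid s2 s1 s1 s1 s2^-1 s3^-1 s2^-1 on 4 strands reduces by inverse Markov moves (closure unchanged at each step):
  Deconjugate: the word is γ·β·γ⁻¹ with γ = s2 (prefix) and γ⁻¹ = s2^-1 (suffix); strip both.
  Destabilize: the word has the form β·s3^-1 where s3^-1 occurs only as the final letter (β ∈ B_3); drop it and the last strand → 3 strands.
  Destabilize: the word has the form β·s2^-1 where s2^-1 occurs only as the final letter (β ∈ B_2); drop it and the last strand → 2 strands.
Reduced to β = s1 s1 s1 on 2 strands, 3 crossings.
Compute on β:
Braid: s1 s1 s1 on 2 strands, 3 crossings.
Writhe w = (#positive) - (#negative) = 3 - 0 = 3.
Computing the Kauffman bracket via state sum. There are 2^3 = 8 states.
Each crossing splits two ways (0=vertical, 1=horizontal). The state's weight is A^(#A-smoothings - #B-smoothings) * d^(loops - 1).
  state 000: A-exp=+3, loops=2, term = A^3 * d^1
  state 001: A-exp=+1, loops=1, term = A^1 * d^0
  state 010: A-exp=+1, loops=1, term = A^1 * d^0
  state 011: A-exp=-1, loops=2, term = A^-1 * d^1
  state 100: A-exp=+1, loops=1, term = A^1 * d^0
  state 101: A-exp=-1, loops=2, term = A^-1 * d^1
  state 110: A-exp=-1, loops=2, term = A^-1 * d^1
  state 111: A-exp=-3, loops=3, term = A^-3 * d^2
Collect the terms by A-exponent (count of states per loop number):
Powers of d = -A^2 - A^-2: d^2 = A^4 + 2 + A^-4.
  A^3 * (d) = -A^5 - A
  A^1 * (3) = 3*A
  A^-1 * (3*d) = -3*A - 3*A^-3
  A^-3 * (d^2) = A + 2*A^-3 + A^-7
Summing the groups: <K> = -A^5 - A^-3 + A^-7
Normalise by the writhe: (-A^3)^(-w) = (-A^3)^(-3) = -A^-9, so f(A) = -A^-9 * <K> = A^-4 + A^-12 - A^-16.
Substitute A = t^(-1/4), i.e. A^e → t^(-e/4): V(t) = -t^4 + t^3 + t

Answer: -t^4 + t^3 + t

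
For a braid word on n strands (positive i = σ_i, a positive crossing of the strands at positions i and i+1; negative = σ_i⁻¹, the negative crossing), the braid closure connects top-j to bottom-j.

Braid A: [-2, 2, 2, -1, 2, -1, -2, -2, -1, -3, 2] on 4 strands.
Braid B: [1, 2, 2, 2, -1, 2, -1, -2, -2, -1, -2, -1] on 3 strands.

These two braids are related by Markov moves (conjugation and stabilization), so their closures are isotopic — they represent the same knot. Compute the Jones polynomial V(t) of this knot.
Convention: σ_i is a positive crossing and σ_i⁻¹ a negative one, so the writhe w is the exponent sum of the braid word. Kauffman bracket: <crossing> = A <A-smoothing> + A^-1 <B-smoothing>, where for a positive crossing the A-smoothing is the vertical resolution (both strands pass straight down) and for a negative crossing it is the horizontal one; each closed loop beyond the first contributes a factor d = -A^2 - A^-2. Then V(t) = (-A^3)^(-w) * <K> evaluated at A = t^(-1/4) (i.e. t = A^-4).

Markov-equivalent braids have isotopic closures, hence identical knot invariants. Strip the Markov moves from each word to reach a common short braid β, then compute V(t) once on β.
Braid A: s2^-1 s2 s2 s1^-1 s2 s1^-1 s2^-1 s2^-1 s1^-1 s3^-1 s2 on 4 strands reduces by inverse Markov moves (closure unchanged at each step):
  Deconjugate: the word is γ·β·γ⁻¹ with γ = s2^-1 (prefix) and γ⁻¹ = s2 (suffix); strip both.
  Destabilize: the word has the form β·s3^-1 where s3^-1 occurs only as the final letter (β ∈ B_3); drop it and the last strand → 3 strands.
Reduced to β = s2 s2 s1^-1 s2 s1^-1 s2^-1 s2^-1 s1^-1 on 3 strands, 8 crossings.
Braid B: s1 s2 s2 s2 s1^-1 s2 s1^-1 s2^-1 s2^-1 s1^-1 s2^-1 s1^-1 on 3 strands reduces by inverse Markov moves (closure unchanged at each step):
  Deconjugate: the word is γ·β·γ⁻¹ with γ = s1 s2 (prefix) and γ⁻¹ = s2^-1 s1^-1 (suffix); strip both.
Reduced to β = s2 s2 s1^-1 s2 s1^-1 s2^-1 s2^-1 s1^-1 on 3 strands, 8 crossings.
Both give the same β = s2 s2 s1^-1 s2 s1^-1 s2^-1 s2^-1 s1^-1 on 3 strands, so one state sum suffices:
Braid: s2 s2 s1^-1 s2 s1^-1 s2^-1 s2^-1 s1^-1 on 3 strands, 8 crossings.
Writhe w = (#positive) - (#negative) = 3 - 5 = -2.
Enumerate smoothing states for the bracket polynomial. There are 2^8 = 256 states.
Smooth each crossing (0=||, 1=⌣⌢); contribution A^(Σ sign_k(1-2s_k)) * d^(L-1).
Tabulate the states by total A-exponent and number of loops L (A-exp: L × count):
  A^8: L=4 ×1
  A^6: L=3 ×8
  A^4: L=2 ×23, L=4 ×5
  A^2: L=1 ×22, L=3 ×33, L=5 ×1
  A^0: L=2 ×52, L=4 ×18
  A^-2: L=1 ×13, L=3 ×37, L=5 ×6
  A^-4: L=2 ×14, L=4 ×13, L=6 ×1
  A^-6: L=3 ×6, L=5 ×2
  A^-8: L=4 ×1
Each group contributes A^e * Σ count * d^(L-1):
Powers of d = -A^2 - A^-2: d^2 = A^4 + 2 + A^-4; d^3 = -A^6 - 3*A^2 - 3*A^-2 - A^-6; d^4 = A^8 + 4*A^4 + 6 + 4*A^-4 + A^-8; d^5 = -A^10 - 5*A^6 - 10*A^2 - 10*A^-2 - 5*A^-6 - A^-10.
  A^8 * (d^3) = -A^14 - 3*A^10 - 3*A^6 - A^2
  A^6 * (8*d^2) = 8*A^10 + 16*A^6 + 8*A^2
  A^4 * (23*d + 5*d^3) = -5*A^10 - 38*A^6 - 38*A^2 - 5*A^-2
  A^2 * (22 + 33*d^2 + d^4) = A^10 + 37*A^6 + 94*A^2 + 37*A^-2 + A^-6
  A^0 * (52*d + 18*d^3) = -18*A^6 - 106*A^2 - 106*A^-2 - 18*A^-6
  A^-2 * (13 + 37*d^2 + 6*d^4) = 6*A^6 + 61*A^2 + 123*A^-2 + 61*A^-6 + 6*A^-10
  A^-4 * (14*d + 13*d^3 + d^5) = -A^6 - 18*A^2 - 63*A^-2 - 63*A^-6 - 18*A^-10 - A^-14
  A^-6 * (6*d^2 + 2*d^4) = 2*A^2 + 14*A^-2 + 24*A^-6 + 14*A^-10 + 2*A^-14
  A^-8 * (d^3) = -A^-2 - 3*A^-6 - 3*A^-10 - A^-14
Summing the groups: <K> = -A^14 + A^10 - A^6 + 2*A^2 - A^-2 + 2*A^-6 - A^-10
Normalise by the writhe: (-A^3)^(-w) = (-A^3)^(2) = A^6, so f(A) = A^6 * <K> = -A^20 + A^16 - A^12 + 2*A^8 - A^4 + 2 - A^-4.
Substitute A = t^(-1/4), i.e. A^e → t^(-e/4): V(t) = -t + 2 - t^-1 + 2*t^-2 - t^-3 + t^-4 - t^-5

Answer: -t + 2 - t^-1 + 2*t^-2 - t^-3 + t^-4 - t^-5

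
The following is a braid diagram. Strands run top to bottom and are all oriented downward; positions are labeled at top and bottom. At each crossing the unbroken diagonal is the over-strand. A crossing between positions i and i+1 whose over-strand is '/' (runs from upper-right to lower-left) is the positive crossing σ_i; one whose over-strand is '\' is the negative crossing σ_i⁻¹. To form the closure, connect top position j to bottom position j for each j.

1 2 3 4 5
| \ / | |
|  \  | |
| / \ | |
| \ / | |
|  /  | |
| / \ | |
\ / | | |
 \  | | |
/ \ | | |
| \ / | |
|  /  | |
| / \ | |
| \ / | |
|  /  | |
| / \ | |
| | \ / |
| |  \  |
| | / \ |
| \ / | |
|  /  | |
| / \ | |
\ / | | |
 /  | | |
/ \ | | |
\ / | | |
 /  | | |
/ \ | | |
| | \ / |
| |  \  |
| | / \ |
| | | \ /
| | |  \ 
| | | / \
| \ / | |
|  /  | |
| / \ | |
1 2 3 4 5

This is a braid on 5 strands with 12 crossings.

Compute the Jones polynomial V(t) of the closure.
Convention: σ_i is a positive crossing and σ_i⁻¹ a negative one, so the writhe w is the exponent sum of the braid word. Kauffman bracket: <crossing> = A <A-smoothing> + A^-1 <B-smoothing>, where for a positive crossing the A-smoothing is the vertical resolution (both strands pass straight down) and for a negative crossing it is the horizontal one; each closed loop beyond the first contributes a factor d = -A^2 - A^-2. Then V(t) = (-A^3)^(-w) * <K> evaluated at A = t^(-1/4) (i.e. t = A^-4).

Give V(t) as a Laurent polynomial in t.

Reading the diagram top to bottom ('/'-over between positions i,i+1 = s_i, '\'-over = s_i^-1): braid word = s2^-1 s2 s1^-1 s2 s2 s3^-1 s2 s1 s1 s3^-1 s4^-1 s2.
The presented braid s2^-1 s2 s1^-1 s2 s2 s3^-1 s2 s1 s1 s3^-1 s4^-1 s2 on 5 strands reduces by inverse Markov moves (closure unchanged at each step):
  Deconjugate: the word is γ·β·γ⁻¹ with γ = s2^-1 (prefix) and γ⁻¹ = s2 (suffix); strip both.
  Destabilize: the word has the form β·s4^-1 where s4^-1 occurs only as the final letter (β ∈ B_4); drop it and the last strand → 4 strands.
Reduced to β = s2 s1^-1 s2 s2 s3^-1 s2 s1 s1 s3^-1 on 4 strands, 9 crossings.
Compute on β:
Braid: s2 s1^-1 s2 s2 s3^-1 s2 s1 s1 s3^-1 on 4 strands, 9 crossings.
Writhe w = (#positive) - (#negative) = 6 - 3 = 3.
Enumerate smoothing states for the bracket polynomial. There are 2^9 = 512 states.
Each crossing splits two ways (0=vertical, 1=horizontal). The state's weight is A^(#A-smoothings - #B-smoothings) * d^(loops - 1).
Tabulate the states by total A-exponent and number of loops L (A-exp: L × count):
  A^9: L=3 ×1
  A^7: L=2 ×6, L=4 ×3
  A^5: L=1 ×11, L=3 ×24, L=5 ×1
  A^3: L=2 ×68, L=4 ×16
  A^1: L=1 ×38, L=3 ×85, L=5 ×3
  A^-1: L=2 ×77, L=4 ×49
  A^-3: L=3 ×69, L=5 ×15
  A^-5: L=4 ×34, L=6 ×2
  A^-7: L=5 ×9
  A^-9: L=6 ×1
Each group contributes A^e * Σ count * d^(L-1):
Powers of d = -A^2 - A^-2: d^2 = A^4 + 2 + A^-4; d^3 = -A^6 - 3*A^2 - 3*A^-2 - A^-6; d^4 = A^8 + 4*A^4 + 6 + 4*A^-4 + A^-8; d^5 = -A^10 - 5*A^6 - 10*A^2 - 10*A^-2 - 5*A^-6 - A^-10.
  A^9 * (d^2) = A^13 + 2*A^9 + A^5
  A^7 * (6*d + 3*d^3) = -3*A^13 - 15*A^9 - 15*A^5 - 3*A
  A^5 * (11 + 24*d^2 + d^4) = A^13 + 28*A^9 + 65*A^5 + 28*A + A^-3
  A^3 * (68*d + 16*d^3) = -16*A^9 - 116*A^5 - 116*A - 16*A^-3
  A^1 * (38 + 85*d^2 + 3*d^4) = 3*A^9 + 97*A^5 + 226*A + 97*A^-3 + 3*A^-7
  A^-1 * (77*d + 49*d^3) = -49*A^5 - 224*A - 224*A^-3 - 49*A^-7
  A^-3 * (69*d^2 + 15*d^4) = 15*A^5 + 129*A + 228*A^-3 + 129*A^-7 + 15*A^-11
  A^-5 * (34*d^3 + 2*d^5) = -2*A^5 - 44*A - 122*A^-3 - 122*A^-7 - 44*A^-11 - 2*A^-15
  A^-7 * (9*d^4) = 9*A + 36*A^-3 + 54*A^-7 + 36*A^-11 + 9*A^-15
  A^-9 * (d^5) = -A - 5*A^-3 - 10*A^-7 - 10*A^-11 - 5*A^-15 - A^-19
Summing the groups: <K> = -A^13 + 2*A^9 - 4*A^5 + 4*A - 5*A^-3 + 5*A^-7 - 3*A^-11 + 2*A^-15 - A^-19
Normalise by the writhe: (-A^3)^(-w) = (-A^3)^(-3) = -A^-9, so f(A) = -A^-9 * <K> = A^4 - 2 + 4*A^-4 - 4*A^-8 + 5*A^-12 - 5*A^-16 + 3*A^-20 - 2*A^-24 + A^-28.
Substitute A = t^(-1/4), i.e. A^e → t^(-e/4): V(t) = t^7 - 2*t^6 + 3*t^5 - 5*t^4 + 5*t^3 - 4*t^2 + 4*t - 2 + t^-1

Answer: t^7 - 2*t^6 + 3*t^5 - 5*t^4 + 5*t^3 - 4*t^2 + 4*t - 2 + t^-1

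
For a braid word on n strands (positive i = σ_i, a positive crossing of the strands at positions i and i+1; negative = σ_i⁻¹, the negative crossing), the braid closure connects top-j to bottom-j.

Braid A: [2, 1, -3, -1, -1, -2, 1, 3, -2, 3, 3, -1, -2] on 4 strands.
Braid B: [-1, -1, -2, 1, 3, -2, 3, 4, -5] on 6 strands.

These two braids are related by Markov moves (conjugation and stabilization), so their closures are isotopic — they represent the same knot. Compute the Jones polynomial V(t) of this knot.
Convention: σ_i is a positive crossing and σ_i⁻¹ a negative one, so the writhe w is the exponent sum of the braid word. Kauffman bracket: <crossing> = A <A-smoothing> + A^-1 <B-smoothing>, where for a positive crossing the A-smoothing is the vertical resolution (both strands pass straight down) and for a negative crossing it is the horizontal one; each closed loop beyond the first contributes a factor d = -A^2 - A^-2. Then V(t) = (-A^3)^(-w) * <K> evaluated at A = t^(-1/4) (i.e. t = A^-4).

Markov-equivalent braids have isotopic closures, hence identical knot invariants. Strip the Markov moves from each word to reach a common short braid β, then compute V(t) once on β.
Braid A: s2 s1 s3^-1 s1^-1 s1^-1 s2^-1 s1 s3 s2^-1 s3 s3 s1^-1 s2^-1 on 4 strands reduces by inverse Markov moves (closure unchanged at each step):
  Deconjugate: the word is γ·β·γ⁻¹ with γ = s2 (prefix) and γ⁻¹ = s2^-1 (suffix); strip both.
  Deconjugate: the word is γ·β·γ⁻¹ with γ = s1 s3^-1 (prefix) and γ⁻¹ = s3 s1^-1 (suffix); strip both.
Reduced to β = s1^-1 s1^-1 s2^-1 s1 s3 s2^-1 s3 on 4 strands, 7 crossings.
Braid B: s1^-1 s1^-1 s2^-1 s1 s3 s2^-1 s3 s4 s5^-1 on 6 strands reduces by inverse Markov moves (closure unchanged at each step):
  Destabilize: the word has the form β·s5^-1 where s5^-1 occurs only as the final letter (β ∈ B_5); drop it and the last strand → 5 strands.
  Destabilize: the word has the form β·s4 where s4 occurs only as the final letter (β ∈ B_4); drop it and the last strand → 4 strands.
Reduced to β = s1^-1 s1^-1 s2^-1 s1 s3 s2^-1 s3 on 4 strands, 7 crossings.
Both give the same β = s1^-1 s1^-1 s2^-1 s1 s3 s2^-1 s3 on 4 strands, so one state sum suffices:
Braid: s1^-1 s1^-1 s2^-1 s1 s3 s2^-1 s3 on 4 strands, 7 crossings.
Writhe w = (#positive) - (#negative) = 3 - 4 = -1.
State-sum expansion of <K>. There are 2^7 = 128 states.
Smooth each crossing (0=||, 1=⌣⌢); contribution A^(Σ sign_k(1-2s_k)) * d^(L-1).
Tabulate the states by total A-exponent and number of loops L (A-exp: L × count):
  A^7: L=4 ×1
  A^5: L=3 ×7
  A^3: L=2 ×17, L=4 ×4
  A^1: L=1 ×14, L=3 ×20, L=5 ×1
  A^-1: L=2 ×27, L=4 ×8
  A^-3: L=1 ×5, L=3 ×15, L=5 ×1
  A^-5: L=2 ×4, L=4 ×3
  A^-7: L=3 ×1
Each group contributes A^e * Σ count * d^(L-1):
Powers of d = -A^2 - A^-2: d^2 = A^4 + 2 + A^-4; d^3 = -A^6 - 3*A^2 - 3*A^-2 - A^-6; d^4 = A^8 + 4*A^4 + 6 + 4*A^-4 + A^-8.
  A^7 * (d^3) = -A^13 - 3*A^9 - 3*A^5 - A
  A^5 * (7*d^2) = 7*A^9 + 14*A^5 + 7*A
  A^3 * (17*d + 4*d^3) = -4*A^9 - 29*A^5 - 29*A - 4*A^-3
  A^1 * (14 + 20*d^2 + d^4) = A^9 + 24*A^5 + 60*A + 24*A^-3 + A^-7
  A^-1 * (27*d + 8*d^3) = -8*A^5 - 51*A - 51*A^-3 - 8*A^-7
  A^-3 * (5 + 15*d^2 + d^4) = A^5 + 19*A + 41*A^-3 + 19*A^-7 + A^-11
  A^-5 * (4*d + 3*d^3) = -3*A - 13*A^-3 - 13*A^-7 - 3*A^-11
  A^-7 * (d^2) = A^-3 + 2*A^-7 + A^-11
Summing the groups: <K> = -A^13 + A^9 - A^5 + 2*A - 2*A^-3 + A^-7 - A^-11
Normalise by the writhe: (-A^3)^(-w) = (-A^3)^(1) = -A^3, so f(A) = -A^3 * <K> = A^16 - A^12 + A^8 - 2*A^4 + 2 - A^-4 + A^-8.
Substitute A = t^(-1/4), i.e. A^e → t^(-e/4): V(t) = t^2 - t + 2 - 2*t^-1 + t^-2 - t^-3 + t^-4

Answer: t^2 - t + 2 - 2*t^-1 + t^-2 - t^-3 + t^-4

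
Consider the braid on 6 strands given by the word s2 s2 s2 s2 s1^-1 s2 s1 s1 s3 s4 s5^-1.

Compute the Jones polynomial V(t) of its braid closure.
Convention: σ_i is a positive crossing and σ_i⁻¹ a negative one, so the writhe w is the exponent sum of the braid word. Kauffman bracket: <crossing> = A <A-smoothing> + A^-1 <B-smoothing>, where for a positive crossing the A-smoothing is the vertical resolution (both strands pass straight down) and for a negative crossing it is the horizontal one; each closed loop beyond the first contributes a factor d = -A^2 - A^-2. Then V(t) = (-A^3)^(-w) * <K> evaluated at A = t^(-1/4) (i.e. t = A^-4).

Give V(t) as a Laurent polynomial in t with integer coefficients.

The presented braid s2 s2 s2 s2 s1^-1 s2 s1 s1 s3 s4 s5^-1 on 6 strands reduces by inverse Markov moves (closure unchanged at each step):
  Destabilize: the word has the form β·s5^-1 where s5^-1 occurs only as the final letter (β ∈ B_5); drop it and the last strand → 5 strands.
  Destabilize: the word has the form β·s4 where s4 occurs only as the final letter (β ∈ B_4); drop it and the last strand → 4 strands.
  Destabilize: the word has the form β·s3 where s3 occurs only as the final letter (β ∈ B_3); drop it and the last strand → 3 strands.
Reduced to β = s2 s2 s2 s2 s1^-1 s2 s1 s1 on 3 strands, 8 crossings.
Compute on β:
Braid: s2 s2 s2 s2 s1^-1 s2 s1 s1 on 3 strands, 8 crossings.
Writhe w = (#positive) - (#negative) = 7 - 1 = 6.
Computing the Kauffman bracket via state sum. There are 2^8 = 256 states.
Each crossing splits two ways (0=vertical, 1=horizontal). The state's weight is A^(#A-smoothings - #B-smoothings) * d^(loops - 1).
Tabulate the states by total A-exponent and number of loops L (A-exp: L × count):
  A^8: L=2 ×1
  A^6: L=1 ×5, L=3 ×3
  A^4: L=2 ×27, L=4 ×1
  A^2: L=1 ×18, L=3 ×38
  A^0: L=2 ×41, L=4 ×29
  A^-2: L=3 ×44, L=5 ×12
  A^-4: L=4 ×26, L=6 ×2
  A^-6: L=5 ×8
  A^-8: L=6 ×1
Each group contributes A^e * Σ count * d^(L-1):
Powers of d = -A^2 - A^-2: d^2 = A^4 + 2 + A^-4; d^3 = -A^6 - 3*A^2 - 3*A^-2 - A^-6; d^4 = A^8 + 4*A^4 + 6 + 4*A^-4 + A^-8; d^5 = -A^10 - 5*A^6 - 10*A^2 - 10*A^-2 - 5*A^-6 - A^-10.
  A^8 * (d) = -A^10 - A^6
  A^6 * (5 + 3*d^2) = 3*A^10 + 11*A^6 + 3*A^2
  A^4 * (27*d + d^3) = -A^10 - 30*A^6 - 30*A^2 - A^-2
  A^2 * (18 + 38*d^2) = 38*A^6 + 94*A^2 + 38*A^-2
  A^0 * (41*d + 29*d^3) = -29*A^6 - 128*A^2 - 128*A^-2 - 29*A^-6
  A^-2 * (44*d^2 + 12*d^4) = 12*A^6 + 92*A^2 + 160*A^-2 + 92*A^-6 + 12*A^-10
  A^-4 * (26*d^3 + 2*d^5) = -2*A^6 - 36*A^2 - 98*A^-2 - 98*A^-6 - 36*A^-10 - 2*A^-14
  A^-6 * (8*d^4) = 8*A^2 + 32*A^-2 + 48*A^-6 + 32*A^-10 + 8*A^-14
  A^-8 * (d^5) = -A^2 - 5*A^-2 - 10*A^-6 - 10*A^-10 - 5*A^-14 - A^-18
Summing the groups: <K> = A^10 - A^6 + 2*A^2 - 2*A^-2 + 3*A^-6 - 2*A^-10 + A^-14 - A^-18
Normalise by the writhe: (-A^3)^(-w) = (-A^3)^(-6) = A^-18, so f(A) = A^-18 * <K> = A^-8 - A^-12 + 2*A^-16 - 2*A^-20 + 3*A^-24 - 2*A^-28 + A^-32 - A^-36.
Substitute A = t^(-1/4), i.e. A^e → t^(-e/4): V(t) = -t^9 + t^8 - 2*t^7 + 3*t^6 - 2*t^5 + 2*t^4 - t^3 + t^2

Answer: -t^9 + t^8 - 2*t^7 + 3*t^6 - 2*t^5 + 2*t^4 - t^3 + t^2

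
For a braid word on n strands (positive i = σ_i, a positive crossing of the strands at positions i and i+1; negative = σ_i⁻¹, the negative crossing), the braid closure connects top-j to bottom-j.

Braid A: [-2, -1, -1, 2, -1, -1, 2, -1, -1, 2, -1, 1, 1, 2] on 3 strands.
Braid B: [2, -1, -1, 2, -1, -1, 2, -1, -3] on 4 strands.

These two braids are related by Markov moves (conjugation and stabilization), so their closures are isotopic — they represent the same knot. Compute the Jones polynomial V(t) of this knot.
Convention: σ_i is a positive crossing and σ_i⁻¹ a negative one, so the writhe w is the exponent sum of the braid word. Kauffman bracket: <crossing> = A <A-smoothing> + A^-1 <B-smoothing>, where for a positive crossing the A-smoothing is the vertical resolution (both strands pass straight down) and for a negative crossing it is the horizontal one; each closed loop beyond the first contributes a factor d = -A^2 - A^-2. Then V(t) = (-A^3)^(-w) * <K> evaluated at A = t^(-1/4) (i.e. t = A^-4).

-t^2 + 3*t - 4 + 6*t^-1 - 6*t^-2 + 6*t^-3 - 5*t^-4 + 3*t^-5 - t^-6

Derivation:
Markov-equivalent braids have isotopic closures, hence identical knot invariants. Strip the Markov moves from each word to reach a common short braid β, then compute V(t) once on β.
Braid A: s2^-1 s1^-1 s1^-1 s2 s1^-1 s1^-1 s2 s1^-1 s1^-1 s2 s1^-1 s1 s1 s2 on 3 strands reduces by inverse Markov moves (closure unchanged at each step):
  Deconjugate: the word is γ·β·γ⁻¹ with γ = s2^-1 s1^-1 (prefix) and γ⁻¹ = s1 s2 (suffix); strip both.
  Deconjugate: the word is γ·β·γ⁻¹ with γ = s1^-1 (prefix) and γ⁻¹ = s1 (suffix); strip both.
Reduced to β = s2 s1^-1 s1^-1 s2 s1^-1 s1^-1 s2 s1^-1 on 3 strands, 8 crossings.
Braid B: s2 s1^-1 s1^-1 s2 s1^-1 s1^-1 s2 s1^-1 s3^-1 on 4 strands reduces by inverse Markov moves (closure unchanged at each step):
  Destabilize: the word has the form β·s3^-1 where s3^-1 occurs only as the final letter (β ∈ B_3); drop it and the last strand → 3 strands.
Reduced to β = s2 s1^-1 s1^-1 s2 s1^-1 s1^-1 s2 s1^-1 on 3 strands, 8 crossings.
Both give the same β = s2 s1^-1 s1^-1 s2 s1^-1 s1^-1 s2 s1^-1 on 3 strands, so one state sum suffices:
Braid: s2 s1^-1 s1^-1 s2 s1^-1 s1^-1 s2 s1^-1 on 3 strands, 8 crossings.
Writhe w = (#positive) - (#negative) = 3 - 5 = -2.
Enumerate smoothing states for the bracket polynomial. There are 2^8 = 256 states.
Each crossing splits two ways (0=vertical, 1=horizontal). The state's weight is A^(#A-smoothings - #B-smoothings) * d^(loops - 1).
Tabulate the states by total A-exponent and number of loops L (A-exp: L × count):
  A^8: L=6 ×1
  A^6: L=5 ×8
  A^4: L=4 ×28
  A^2: L=3 ×55, L=5 ×1
  A^0: L=2 ×63, L=4 ×7
  A^-2: L=1 ×35, L=3 ×21
  A^-4: L=2 ×26, L=4 ×2
  A^-6: L=3 ×8
  A^-8: L=4 ×1
Each group contributes A^e * Σ count * d^(L-1):
Powers of d = -A^2 - A^-2: d^2 = A^4 + 2 + A^-4; d^3 = -A^6 - 3*A^2 - 3*A^-2 - A^-6; d^4 = A^8 + 4*A^4 + 6 + 4*A^-4 + A^-8; d^5 = -A^10 - 5*A^6 - 10*A^2 - 10*A^-2 - 5*A^-6 - A^-10.
  A^8 * (d^5) = -A^18 - 5*A^14 - 10*A^10 - 10*A^6 - 5*A^2 - A^-2
  A^6 * (8*d^4) = 8*A^14 + 32*A^10 + 48*A^6 + 32*A^2 + 8*A^-2
  A^4 * (28*d^3) = -28*A^10 - 84*A^6 - 84*A^2 - 28*A^-2
  A^2 * (55*d^2 + d^4) = A^10 + 59*A^6 + 116*A^2 + 59*A^-2 + A^-6
  A^0 * (63*d + 7*d^3) = -7*A^6 - 84*A^2 - 84*A^-2 - 7*A^-6
  A^-2 * (35 + 21*d^2) = 21*A^2 + 77*A^-2 + 21*A^-6
  A^-4 * (26*d + 2*d^3) = -2*A^2 - 32*A^-2 - 32*A^-6 - 2*A^-10
  A^-6 * (8*d^2) = 8*A^-2 + 16*A^-6 + 8*A^-10
  A^-8 * (d^3) = -A^-2 - 3*A^-6 - 3*A^-10 - A^-14
Summing the groups: <K> = -A^18 + 3*A^14 - 5*A^10 + 6*A^6 - 6*A^2 + 6*A^-2 - 4*A^-6 + 3*A^-10 - A^-14
Normalise by the writhe: (-A^3)^(-w) = (-A^3)^(2) = A^6, so f(A) = A^6 * <K> = -A^24 + 3*A^20 - 5*A^16 + 6*A^12 - 6*A^8 + 6*A^4 - 4 + 3*A^-4 - A^-8.
Substitute A = t^(-1/4), i.e. A^e → t^(-e/4): V(t) = -t^2 + 3*t - 4 + 6*t^-1 - 6*t^-2 + 6*t^-3 - 5*t^-4 + 3*t^-5 - t^-6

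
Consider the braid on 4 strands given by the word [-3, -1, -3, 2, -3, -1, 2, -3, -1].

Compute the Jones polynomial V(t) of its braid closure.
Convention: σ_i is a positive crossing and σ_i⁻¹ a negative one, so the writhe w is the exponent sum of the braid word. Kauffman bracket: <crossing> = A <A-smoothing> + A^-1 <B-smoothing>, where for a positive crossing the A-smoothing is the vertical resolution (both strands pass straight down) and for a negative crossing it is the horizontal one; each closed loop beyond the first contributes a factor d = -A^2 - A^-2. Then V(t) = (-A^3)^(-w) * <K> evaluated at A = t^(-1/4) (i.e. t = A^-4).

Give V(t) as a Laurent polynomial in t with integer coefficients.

1 - 2*t^-1 + 4*t^-2 - 5*t^-3 + 7*t^-4 - 7*t^-5 + 6*t^-6 - 5*t^-7 + 3*t^-8 - t^-9

Derivation:
Braid: s3^-1 s1^-1 s3^-1 s2 s3^-1 s1^-1 s2 s3^-1 s1^-1 on 4 strands, 9 crossings.
Writhe w = (#positive) - (#negative) = 2 - 7 = -5.
Enumerate smoothing states for the bracket polynomial. There are 2^9 = 512 states.
Smooth each crossing (0=||, 1=⌣⌢); contribution A^(Σ sign_k(1-2s_k)) * d^(L-1).
Tabulate the states by total A-exponent and number of loops L (A-exp: L × count):
  A^9: L=7 ×1
  A^7: L=6 ×9
  A^5: L=5 ×36
  A^3: L=4 ×83, L=6 ×1
  A^1: L=3 ×118, L=5 ×8
  A^-1: L=2 ×100, L=4 ×26
  A^-3: L=1 ×41, L=3 ×42, L=5 ×1
  A^-5: L=2 ×31, L=4 ×5
  A^-7: L=3 ×9
  A^-9: L=4 ×1
Each group contributes A^e * Σ count * d^(L-1):
Powers of d = -A^2 - A^-2: d^2 = A^4 + 2 + A^-4; d^3 = -A^6 - 3*A^2 - 3*A^-2 - A^-6; d^4 = A^8 + 4*A^4 + 6 + 4*A^-4 + A^-8; d^5 = -A^10 - 5*A^6 - 10*A^2 - 10*A^-2 - 5*A^-6 - A^-10; d^6 = A^12 + 6*A^8 + 15*A^4 + 20 + 15*A^-4 + 6*A^-8 + A^-12.
  A^9 * (d^6) = A^21 + 6*A^17 + 15*A^13 + 20*A^9 + 15*A^5 + 6*A + A^-3
  A^7 * (9*d^5) = -9*A^17 - 45*A^13 - 90*A^9 - 90*A^5 - 45*A - 9*A^-3
  A^5 * (36*d^4) = 36*A^13 + 144*A^9 + 216*A^5 + 144*A + 36*A^-3
  A^3 * (83*d^3 + d^5) = -A^13 - 88*A^9 - 259*A^5 - 259*A - 88*A^-3 - A^-7
  A^1 * (118*d^2 + 8*d^4) = 8*A^9 + 150*A^5 + 284*A + 150*A^-3 + 8*A^-7
  A^-1 * (100*d + 26*d^3) = -26*A^5 - 178*A - 178*A^-3 - 26*A^-7
  A^-3 * (41 + 42*d^2 + d^4) = A^5 + 46*A + 131*A^-3 + 46*A^-7 + A^-11
  A^-5 * (31*d + 5*d^3) = -5*A - 46*A^-3 - 46*A^-7 - 5*A^-11
  A^-7 * (9*d^2) = 9*A^-3 + 18*A^-7 + 9*A^-11
  A^-9 * (d^3) = -A^-3 - 3*A^-7 - 3*A^-11 - A^-15
Summing the groups: <K> = A^21 - 3*A^17 + 5*A^13 - 6*A^9 + 7*A^5 - 7*A + 5*A^-3 - 4*A^-7 + 2*A^-11 - A^-15
Normalise by the writhe: (-A^3)^(-w) = (-A^3)^(5) = -A^15, so f(A) = -A^15 * <K> = -A^36 + 3*A^32 - 5*A^28 + 6*A^24 - 7*A^20 + 7*A^16 - 5*A^12 + 4*A^8 - 2*A^4 + 1.
Substitute A = t^(-1/4), i.e. A^e → t^(-e/4): V(t) = 1 - 2*t^-1 + 4*t^-2 - 5*t^-3 + 7*t^-4 - 7*t^-5 + 6*t^-6 - 5*t^-7 + 3*t^-8 - t^-9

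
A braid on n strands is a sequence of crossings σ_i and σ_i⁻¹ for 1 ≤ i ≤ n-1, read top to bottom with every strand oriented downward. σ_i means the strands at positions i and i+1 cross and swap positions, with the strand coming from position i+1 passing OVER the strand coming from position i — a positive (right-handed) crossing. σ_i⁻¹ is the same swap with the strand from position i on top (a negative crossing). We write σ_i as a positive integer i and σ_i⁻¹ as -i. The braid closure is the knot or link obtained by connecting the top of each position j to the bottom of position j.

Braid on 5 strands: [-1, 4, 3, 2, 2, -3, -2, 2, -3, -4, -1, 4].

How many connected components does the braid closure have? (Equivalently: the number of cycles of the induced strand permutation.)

Track the strand permutation on 5 strands, starting from identity.
  step 1: s1^-1 swaps positions 1,2 -> [2 1 3 4 5]
  step 2: s4 swaps positions 4,5 -> [2 1 3 5 4]
  step 3: s3 swaps positions 3,4 -> [2 1 5 3 4]
  step 4: s2 swaps positions 2,3 -> [2 5 1 3 4]
  step 5: s2 swaps positions 2,3 -> [2 1 5 3 4]
  step 6: s3^-1 swaps positions 3,4 -> [2 1 3 5 4]
  step 7: s2^-1 swaps positions 2,3 -> [2 3 1 5 4]
  step 8: s2 swaps positions 2,3 -> [2 1 3 5 4]
  step 9: s3^-1 swaps positions 3,4 -> [2 1 5 3 4]
  step 10: s4^-1 swaps positions 4,5 -> [2 1 5 4 3]
  step 11: s1^-1 swaps positions 1,2 -> [1 2 5 4 3]
  step 12: s4 swaps positions 4,5 -> [1 2 5 3 4]
Final permutation (position -> original strand): [1 2 5 3 4]
Closure components = cycle count of this permutation = 3.

Answer: 3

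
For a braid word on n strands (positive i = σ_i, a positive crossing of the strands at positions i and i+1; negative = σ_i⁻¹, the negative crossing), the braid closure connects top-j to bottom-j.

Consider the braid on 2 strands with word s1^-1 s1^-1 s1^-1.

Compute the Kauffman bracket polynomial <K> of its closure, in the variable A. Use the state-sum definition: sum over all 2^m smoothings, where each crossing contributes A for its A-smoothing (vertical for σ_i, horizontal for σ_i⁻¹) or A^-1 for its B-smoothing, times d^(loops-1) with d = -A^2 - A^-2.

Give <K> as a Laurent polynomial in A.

A^7 - A^3 - A^-5

Derivation:
Braid: s1^-1 s1^-1 s1^-1 on 2 strands, 3 crossings.
Writhe w = (#positive) - (#negative) = 0 - 3 = -3.
Computing the Kauffman bracket via state sum. There are 2^3 = 8 states.
Each crossing splits two ways (0=vertical, 1=horizontal). The state's weight is A^(#A-smoothings - #B-smoothings) * d^(loops - 1).
  state 000: A-exp=-3, loops=2, term = A^-3 * d^1
  state 001: A-exp=-1, loops=1, term = A^-1 * d^0
  state 010: A-exp=-1, loops=1, term = A^-1 * d^0
  state 011: A-exp=+1, loops=2, term = A^1 * d^1
  state 100: A-exp=-1, loops=1, term = A^-1 * d^0
  state 101: A-exp=+1, loops=2, term = A^1 * d^1
  state 110: A-exp=+1, loops=2, term = A^1 * d^1
  state 111: A-exp=+3, loops=3, term = A^3 * d^2
Collect the terms by A-exponent (count of states per loop number):
Powers of d = -A^2 - A^-2: d^2 = A^4 + 2 + A^-4.
  A^3 * (d^2) = A^7 + 2*A^3 + A^-1
  A^1 * (3*d) = -3*A^3 - 3*A^-1
  A^-1 * (3) = 3*A^-1
  A^-3 * (d) = -A^-1 - A^-5
Summing the groups: <K> = A^7 - A^3 - A^-5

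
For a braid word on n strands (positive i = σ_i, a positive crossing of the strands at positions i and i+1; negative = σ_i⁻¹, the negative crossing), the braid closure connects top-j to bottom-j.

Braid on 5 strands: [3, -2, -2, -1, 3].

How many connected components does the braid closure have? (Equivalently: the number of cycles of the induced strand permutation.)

Track the strand permutation on 5 strands, starting from identity.
  step 1: s3 swaps positions 3,4 -> [1 2 4 3 5]
  step 2: s2^-1 swaps positions 2,3 -> [1 4 2 3 5]
  step 3: s2^-1 swaps positions 2,3 -> [1 2 4 3 5]
  step 4: s1^-1 swaps positions 1,2 -> [2 1 4 3 5]
  step 5: s3 swaps positions 3,4 -> [2 1 3 4 5]
Final permutation (position -> original strand): [2 1 3 4 5]
Closure components = cycle count of this permutation = 4.

Answer: 4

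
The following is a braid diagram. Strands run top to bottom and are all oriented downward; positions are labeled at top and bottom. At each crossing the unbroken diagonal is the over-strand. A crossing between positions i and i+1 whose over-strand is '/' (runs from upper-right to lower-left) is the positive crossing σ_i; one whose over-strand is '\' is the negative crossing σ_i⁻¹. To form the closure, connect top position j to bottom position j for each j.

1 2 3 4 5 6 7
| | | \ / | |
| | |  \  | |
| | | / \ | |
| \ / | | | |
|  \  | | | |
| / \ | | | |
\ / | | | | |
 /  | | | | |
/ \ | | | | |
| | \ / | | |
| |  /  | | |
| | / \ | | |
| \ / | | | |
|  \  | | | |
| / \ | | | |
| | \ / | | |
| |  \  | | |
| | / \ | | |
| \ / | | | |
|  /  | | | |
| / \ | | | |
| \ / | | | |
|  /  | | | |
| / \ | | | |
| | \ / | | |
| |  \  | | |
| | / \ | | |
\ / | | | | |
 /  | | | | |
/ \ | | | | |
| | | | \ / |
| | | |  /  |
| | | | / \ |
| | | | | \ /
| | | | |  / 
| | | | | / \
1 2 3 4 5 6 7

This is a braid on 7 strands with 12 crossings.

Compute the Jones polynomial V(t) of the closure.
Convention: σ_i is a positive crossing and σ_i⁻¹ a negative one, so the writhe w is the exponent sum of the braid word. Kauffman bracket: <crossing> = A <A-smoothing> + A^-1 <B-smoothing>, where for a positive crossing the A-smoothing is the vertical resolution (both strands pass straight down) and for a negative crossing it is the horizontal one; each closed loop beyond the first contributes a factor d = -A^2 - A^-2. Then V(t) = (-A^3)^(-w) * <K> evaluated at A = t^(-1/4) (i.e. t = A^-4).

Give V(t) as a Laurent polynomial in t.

t^3 - t^2 + t - 1 + t^-1 - t^-2 + t^-3

Derivation:
Reading the diagram top to bottom ('/'-over between positions i,i+1 = s_i, '\'-over = s_i^-1): braid word = s4^-1 s2^-1 s1 s3 s2^-1 s3^-1 s2 s2 s3^-1 s1 s5 s6.
The presented braid s4^-1 s2^-1 s1 s3 s2^-1 s3^-1 s2 s2 s3^-1 s1 s5 s6 on 7 strands reduces by inverse Markov moves (closure unchanged at each step):
  Destabilize: the word has the form β·s6 where s6 occurs only as the final letter (β ∈ B_6); drop it and the last strand → 6 strands.
  Destabilize: the word has the form β·s5 where s5 occurs only as the final letter (β ∈ B_5); drop it and the last strand → 5 strands.
Reduced to β = s4^-1 s2^-1 s1 s3 s2^-1 s3^-1 s2 s2 s3^-1 s1 on 5 strands, 10 crossings.
Compute on β:
Braid: s4^-1 s2^-1 s1 s3 s2^-1 s3^-1 s2 s2 s3^-1 s1 on 5 strands, 10 crossings.
Writhe w = (#positive) - (#negative) = 5 - 5 = 0.
Enumerate smoothing states for the bracket polynomial. There are 2^10 = 1024 states.
For each crossing: s=0 is the vertical smoothing, s=1 horizontal. Crossing k contributes A^(sign_k * (1 - 2*s_k)); loop factor d = -A^2 - A^-2.
Tabulate the states by total A-exponent and number of loops L (A-exp: L × count):
  A^10: L=4 ×1
  A^8: L=3 ×9, L=5 ×1
  A^6: L=2 ×27, L=4 ×18
  A^4: L=1 ×28, L=3 ×78, L=5 ×14
  A^2: L=2 ×116, L=4 ×88, L=6 ×6
  A^0: L=1 ×27, L=3 ×178, L=5 ×46, L=7 ×1
  A^-2: L=2 ×78, L=4 ×123, L=6 ×9
  A^-4: L=1 ×6, L=3 ×78, L=5 ×36
  A^-6: L=2 ×11, L=4 ×31, L=6 ×3
  A^-8: L=3 ×6, L=5 ×4
  A^-10: L=4 ×1
Each group contributes A^e * Σ count * d^(L-1):
Powers of d = -A^2 - A^-2: d^2 = A^4 + 2 + A^-4; d^3 = -A^6 - 3*A^2 - 3*A^-2 - A^-6; d^4 = A^8 + 4*A^4 + 6 + 4*A^-4 + A^-8; d^5 = -A^10 - 5*A^6 - 10*A^2 - 10*A^-2 - 5*A^-6 - A^-10; d^6 = A^12 + 6*A^8 + 15*A^4 + 20 + 15*A^-4 + 6*A^-8 + A^-12.
  A^10 * (d^3) = -A^16 - 3*A^12 - 3*A^8 - A^4
  A^8 * (9*d^2 + d^4) = A^16 + 13*A^12 + 24*A^8 + 13*A^4 + 1
  A^6 * (27*d + 18*d^3) = -18*A^12 - 81*A^8 - 81*A^4 - 18
  A^4 * (28 + 78*d^2 + 14*d^4) = 14*A^12 + 134*A^8 + 268*A^4 + 134 + 14*A^-4
  A^2 * (116*d + 88*d^3 + 6*d^5) = -6*A^12 - 118*A^8 - 440*A^4 - 440 - 118*A^-4 - 6*A^-8
  A^0 * (27 + 178*d^2 + 46*d^4 + d^6) = A^12 + 52*A^8 + 377*A^4 + 679 + 377*A^-4 + 52*A^-8 + A^-12
  A^-2 * (78*d + 123*d^3 + 9*d^5) = -9*A^8 - 168*A^4 - 537 - 537*A^-4 - 168*A^-8 - 9*A^-12
  A^-4 * (6 + 78*d^2 + 36*d^4) = 36*A^4 + 222 + 378*A^-4 + 222*A^-8 + 36*A^-12
  A^-6 * (11*d + 31*d^3 + 3*d^5) = -3*A^4 - 46 - 134*A^-4 - 134*A^-8 - 46*A^-12 - 3*A^-16
  A^-8 * (6*d^2 + 4*d^4) = 4 + 22*A^-4 + 36*A^-8 + 22*A^-12 + 4*A^-16
  A^-10 * (d^3) = -A^-4 - 3*A^-8 - 3*A^-12 - A^-16
Summing the groups: <K> = A^12 - A^8 + A^4 - 1 + A^-4 - A^-8 + A^-12
Normalise by the writhe: (-A^3)^(-w) = (-A^3)^(0) = 1, so f(A) = 1 * <K> = A^12 - A^8 + A^4 - 1 + A^-4 - A^-8 + A^-12.
Substitute A = t^(-1/4), i.e. A^e → t^(-e/4): V(t) = t^3 - t^2 + t - 1 + t^-1 - t^-2 + t^-3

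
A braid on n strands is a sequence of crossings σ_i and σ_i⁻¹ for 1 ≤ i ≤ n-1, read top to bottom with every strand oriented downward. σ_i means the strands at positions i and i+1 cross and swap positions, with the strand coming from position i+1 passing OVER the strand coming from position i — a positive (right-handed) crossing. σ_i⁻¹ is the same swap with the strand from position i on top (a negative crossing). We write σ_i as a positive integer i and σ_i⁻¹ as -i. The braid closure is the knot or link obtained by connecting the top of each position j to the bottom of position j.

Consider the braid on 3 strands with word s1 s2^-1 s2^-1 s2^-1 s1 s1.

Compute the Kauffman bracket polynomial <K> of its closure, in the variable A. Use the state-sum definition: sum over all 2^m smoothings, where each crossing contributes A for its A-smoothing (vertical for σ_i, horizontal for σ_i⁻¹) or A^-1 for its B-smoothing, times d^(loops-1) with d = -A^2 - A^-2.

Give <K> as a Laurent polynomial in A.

Braid: s1 s2^-1 s2^-1 s2^-1 s1 s1 on 3 strands, 6 crossings.
Writhe w = (#positive) - (#negative) = 3 - 3 = 0.
Computing the Kauffman bracket via state sum. There are 2^6 = 64 states.
Smooth each crossing (0=||, 1=⌣⌢); contribution A^(Σ sign_k(1-2s_k)) * d^(L-1).
Tabulate the states by total A-exponent and number of loops L (A-exp: L × count):
  A^6: L=4 ×1
  A^4: L=3 ×6
  A^2: L=2 ×12, L=4 ×3
  A^0: L=1 ×9, L=3 ×10, L=5 ×1
  A^-2: L=2 ×12, L=4 ×3
  A^-4: L=3 ×6
  A^-6: L=4 ×1
Each group contributes A^e * Σ count * d^(L-1):
Powers of d = -A^2 - A^-2: d^2 = A^4 + 2 + A^-4; d^3 = -A^6 - 3*A^2 - 3*A^-2 - A^-6; d^4 = A^8 + 4*A^4 + 6 + 4*A^-4 + A^-8.
  A^6 * (d^3) = -A^12 - 3*A^8 - 3*A^4 - 1
  A^4 * (6*d^2) = 6*A^8 + 12*A^4 + 6
  A^2 * (12*d + 3*d^3) = -3*A^8 - 21*A^4 - 21 - 3*A^-4
  A^0 * (9 + 10*d^2 + d^4) = A^8 + 14*A^4 + 35 + 14*A^-4 + A^-8
  A^-2 * (12*d + 3*d^3) = -3*A^4 - 21 - 21*A^-4 - 3*A^-8
  A^-4 * (6*d^2) = 6 + 12*A^-4 + 6*A^-8
  A^-6 * (d^3) = -1 - 3*A^-4 - 3*A^-8 - A^-12
Summing the groups: <K> = -A^12 + A^8 - A^4 + 3 - A^-4 + A^-8 - A^-12

Answer: -A^12 + A^8 - A^4 + 3 - A^-4 + A^-8 - A^-12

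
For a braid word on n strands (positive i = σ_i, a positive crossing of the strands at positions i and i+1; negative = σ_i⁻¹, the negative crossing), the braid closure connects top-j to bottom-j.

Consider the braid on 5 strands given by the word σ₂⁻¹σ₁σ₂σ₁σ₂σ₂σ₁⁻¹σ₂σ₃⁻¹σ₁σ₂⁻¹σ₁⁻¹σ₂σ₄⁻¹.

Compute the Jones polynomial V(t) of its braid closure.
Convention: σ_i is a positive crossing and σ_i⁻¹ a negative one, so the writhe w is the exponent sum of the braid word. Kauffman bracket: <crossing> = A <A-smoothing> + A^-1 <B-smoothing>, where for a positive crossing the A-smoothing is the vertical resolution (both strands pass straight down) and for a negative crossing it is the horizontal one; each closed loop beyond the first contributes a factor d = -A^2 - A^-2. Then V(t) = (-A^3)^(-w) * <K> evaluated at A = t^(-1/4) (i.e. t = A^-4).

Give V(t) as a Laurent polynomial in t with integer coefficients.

The presented braid s2^-1 s1 s2 s1 s2 s2 s1^-1 s2 s3^-1 s1 s2^-1 s1^-1 s2 s4^-1 on 5 strands reduces by inverse Markov moves (closure unchanged at each step):
  Destabilize: the word has the form β·s4^-1 where s4^-1 occurs only as the final letter (β ∈ B_4); drop it and the last strand → 4 strands.
  Deconjugate: the word is γ·β·γ⁻¹ with γ = s2^-1 (prefix) and γ⁻¹ = s2 (suffix); strip both.
  Deconjugate: the word is γ·β·γ⁻¹ with γ = s1 s2 (prefix) and γ⁻¹ = s2^-1 s1^-1 (suffix); strip both.
Reduced to β = s1 s2 s2 s1^-1 s2 s3^-1 s1 on 4 strands, 7 crossings.
Compute on β:
Braid: s1 s2 s2 s1^-1 s2 s3^-1 s1 on 4 strands, 7 crossings.
Writhe w = (#positive) - (#negative) = 5 - 2 = 3.
State-sum expansion of <K>. There are 2^7 = 128 states.
Smooth each crossing (0=||, 1=⌣⌢); contribution A^(Σ sign_k(1-2s_k)) * d^(L-1).
Tabulate the states by total A-exponent and number of loops L (A-exp: L × count):
  A^7: L=2 ×1
  A^5: L=1 ×3, L=3 ×4
  A^3: L=2 ×17, L=4 ×4
  A^1: L=1 ×10, L=3 ×24, L=5 ×1
  A^-1: L=2 ×23, L=4 ×12
  A^-3: L=3 ×19, L=5 ×2
  A^-5: L=4 ×7
  A^-7: L=5 ×1
Each group contributes A^e * Σ count * d^(L-1):
Powers of d = -A^2 - A^-2: d^2 = A^4 + 2 + A^-4; d^3 = -A^6 - 3*A^2 - 3*A^-2 - A^-6; d^4 = A^8 + 4*A^4 + 6 + 4*A^-4 + A^-8.
  A^7 * (d) = -A^9 - A^5
  A^5 * (3 + 4*d^2) = 4*A^9 + 11*A^5 + 4*A
  A^3 * (17*d + 4*d^3) = -4*A^9 - 29*A^5 - 29*A - 4*A^-3
  A^1 * (10 + 24*d^2 + d^4) = A^9 + 28*A^5 + 64*A + 28*A^-3 + A^-7
  A^-1 * (23*d + 12*d^3) = -12*A^5 - 59*A - 59*A^-3 - 12*A^-7
  A^-3 * (19*d^2 + 2*d^4) = 2*A^5 + 27*A + 50*A^-3 + 27*A^-7 + 2*A^-11
  A^-5 * (7*d^3) = -7*A - 21*A^-3 - 21*A^-7 - 7*A^-11
  A^-7 * (d^4) = A + 4*A^-3 + 6*A^-7 + 4*A^-11 + A^-15
Summing the groups: <K> = -A^5 + A - 2*A^-3 + A^-7 - A^-11 + A^-15
Normalise by the writhe: (-A^3)^(-w) = (-A^3)^(-3) = -A^-9, so f(A) = -A^-9 * <K> = A^-4 - A^-8 + 2*A^-12 - A^-16 + A^-20 - A^-24.
Substitute A = t^(-1/4), i.e. A^e → t^(-e/4): V(t) = -t^6 + t^5 - t^4 + 2*t^3 - t^2 + t

Answer: -t^6 + t^5 - t^4 + 2*t^3 - t^2 + t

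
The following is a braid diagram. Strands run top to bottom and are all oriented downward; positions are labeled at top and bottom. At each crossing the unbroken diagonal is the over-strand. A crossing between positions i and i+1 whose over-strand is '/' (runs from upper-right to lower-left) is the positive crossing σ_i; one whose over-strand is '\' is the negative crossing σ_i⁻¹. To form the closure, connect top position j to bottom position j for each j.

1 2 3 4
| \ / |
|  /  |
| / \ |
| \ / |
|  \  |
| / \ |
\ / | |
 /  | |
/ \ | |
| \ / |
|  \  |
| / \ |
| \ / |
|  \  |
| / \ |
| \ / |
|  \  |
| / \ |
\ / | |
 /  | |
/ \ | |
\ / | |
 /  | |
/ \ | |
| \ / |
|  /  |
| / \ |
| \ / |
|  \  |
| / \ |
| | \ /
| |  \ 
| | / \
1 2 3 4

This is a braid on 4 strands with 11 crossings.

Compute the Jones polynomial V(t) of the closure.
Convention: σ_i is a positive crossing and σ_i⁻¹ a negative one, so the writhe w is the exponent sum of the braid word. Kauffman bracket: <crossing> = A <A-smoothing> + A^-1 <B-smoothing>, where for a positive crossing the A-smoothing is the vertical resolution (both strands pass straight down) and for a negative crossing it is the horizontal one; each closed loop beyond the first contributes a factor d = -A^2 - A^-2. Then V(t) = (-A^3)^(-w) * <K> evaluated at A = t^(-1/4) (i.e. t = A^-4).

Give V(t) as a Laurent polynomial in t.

Reading the diagram top to bottom ('/'-over between positions i,i+1 = s_i, '\'-over = s_i^-1): braid word = s2 s2^-1 s1 s2^-1 s2^-1 s2^-1 s1 s1 s2 s2^-1 s3^-1.
The presented braid s2 s2^-1 s1 s2^-1 s2^-1 s2^-1 s1 s1 s2 s2^-1 s3^-1 on 4 strands reduces by inverse Markov moves (closure unchanged at each step):
  Destabilize: the word has the form β·s3^-1 where s3^-1 occurs only as the final letter (β ∈ B_3); drop it and the last strand → 3 strands.
  Deconjugate: the word is γ·β·γ⁻¹ with γ = s2 s2^-1 (prefix) and γ⁻¹ = s2 s2^-1 (suffix); strip both.
Reduced to β = s1 s2^-1 s2^-1 s2^-1 s1 s1 on 3 strands, 6 crossings.
Compute on β:
Braid: s1 s2^-1 s2^-1 s2^-1 s1 s1 on 3 strands, 6 crossings.
Writhe w = (#positive) - (#negative) = 3 - 3 = 0.
Enumerate smoothing states for the bracket polynomial. There are 2^6 = 64 states.
Each crossing splits two ways (0=vertical, 1=horizontal). The state's weight is A^(#A-smoothings - #B-smoothings) * d^(loops - 1).
Tabulate the states by total A-exponent and number of loops L (A-exp: L × count):
  A^6: L=4 ×1
  A^4: L=3 ×6
  A^2: L=2 ×12, L=4 ×3
  A^0: L=1 ×9, L=3 ×10, L=5 ×1
  A^-2: L=2 ×12, L=4 ×3
  A^-4: L=3 ×6
  A^-6: L=4 ×1
Each group contributes A^e * Σ count * d^(L-1):
Powers of d = -A^2 - A^-2: d^2 = A^4 + 2 + A^-4; d^3 = -A^6 - 3*A^2 - 3*A^-2 - A^-6; d^4 = A^8 + 4*A^4 + 6 + 4*A^-4 + A^-8.
  A^6 * (d^3) = -A^12 - 3*A^8 - 3*A^4 - 1
  A^4 * (6*d^2) = 6*A^8 + 12*A^4 + 6
  A^2 * (12*d + 3*d^3) = -3*A^8 - 21*A^4 - 21 - 3*A^-4
  A^0 * (9 + 10*d^2 + d^4) = A^8 + 14*A^4 + 35 + 14*A^-4 + A^-8
  A^-2 * (12*d + 3*d^3) = -3*A^4 - 21 - 21*A^-4 - 3*A^-8
  A^-4 * (6*d^2) = 6 + 12*A^-4 + 6*A^-8
  A^-6 * (d^3) = -1 - 3*A^-4 - 3*A^-8 - A^-12
Summing the groups: <K> = -A^12 + A^8 - A^4 + 3 - A^-4 + A^-8 - A^-12
Normalise by the writhe: (-A^3)^(-w) = (-A^3)^(0) = 1, so f(A) = 1 * <K> = -A^12 + A^8 - A^4 + 3 - A^-4 + A^-8 - A^-12.
Substitute A = t^(-1/4), i.e. A^e → t^(-e/4): V(t) = -t^3 + t^2 - t + 3 - t^-1 + t^-2 - t^-3

Answer: -t^3 + t^2 - t + 3 - t^-1 + t^-2 - t^-3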